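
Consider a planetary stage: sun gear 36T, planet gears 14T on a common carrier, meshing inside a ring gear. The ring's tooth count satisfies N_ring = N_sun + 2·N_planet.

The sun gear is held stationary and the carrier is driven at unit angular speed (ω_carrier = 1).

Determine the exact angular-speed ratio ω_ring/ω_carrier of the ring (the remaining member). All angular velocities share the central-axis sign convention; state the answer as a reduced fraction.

25/16

N_ring = 36 + 2·14 = 64
36(ω_s−ω_c) = −64(ω_r−ω_c),  ω_s=0, ω_c=1
ω_r = 1 − (36/64)(0−1) = 25/16
ω_r/ω_c = 25/16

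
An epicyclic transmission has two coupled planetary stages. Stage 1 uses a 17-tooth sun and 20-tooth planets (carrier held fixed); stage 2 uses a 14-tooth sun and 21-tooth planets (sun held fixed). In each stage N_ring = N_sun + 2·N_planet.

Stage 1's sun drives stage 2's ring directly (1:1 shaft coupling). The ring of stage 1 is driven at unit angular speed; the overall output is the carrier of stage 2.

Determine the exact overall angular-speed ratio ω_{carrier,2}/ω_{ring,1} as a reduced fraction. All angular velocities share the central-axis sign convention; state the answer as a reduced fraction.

Stage 1: N_ring = 17 + 2·20 = 57
Stage 1: 17(ω_s−ω_c) = −57(ω_r−ω_c),  ω_c=0, ω_r=1
Stage 1: ω_s = 0 − (57/17)(1−0) = -57/17
  ⇒ ω_s¹/ω_r¹ = -57/17
Stage 2: N_ring = 14 + 2·21 = 56
Stage 2: 14(ω_s−ω_c) = −56(ω_r−ω_c),  ω_s=0, ω_r=1
Stage 2: 14(0−ω_c) = −56(1−ω_c)  ⇒  70ω_c = 56  ⇒  ω_c = 4/5
  ⇒ ω_c²/ω_r² = 4/5
Coupling ω_r² = ω_s¹ ⇒ overall = -57/17 × 4/5 = -228/85

-228/85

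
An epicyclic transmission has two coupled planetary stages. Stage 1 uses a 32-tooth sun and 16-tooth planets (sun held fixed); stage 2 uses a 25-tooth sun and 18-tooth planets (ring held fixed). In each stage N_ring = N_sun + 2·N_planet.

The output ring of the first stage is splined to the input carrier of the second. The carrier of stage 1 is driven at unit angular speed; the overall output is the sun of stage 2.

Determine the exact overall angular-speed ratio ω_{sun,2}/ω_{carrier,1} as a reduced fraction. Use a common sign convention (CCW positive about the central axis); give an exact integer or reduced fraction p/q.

129/25

Stage 1: N_ring = 32 + 2·16 = 64
Stage 1: 32(ω_s−ω_c) = −64(ω_r−ω_c),  ω_s=0, ω_c=1
Stage 1: ω_r = 1 − (32/64)(0−1) = 3/2
  ⇒ ω_r¹/ω_c¹ = 3/2
Stage 2: N_ring = 25 + 2·18 = 61
Stage 2: 25(ω_s−ω_c) = −61(ω_r−ω_c),  ω_r=0, ω_c=1
Stage 2: ω_s = 1 − (61/25)(0−1) = 86/25
  ⇒ ω_s²/ω_c² = 86/25
Coupling ω_c² = ω_r¹ ⇒ overall = 3/2 × 86/25 = 129/25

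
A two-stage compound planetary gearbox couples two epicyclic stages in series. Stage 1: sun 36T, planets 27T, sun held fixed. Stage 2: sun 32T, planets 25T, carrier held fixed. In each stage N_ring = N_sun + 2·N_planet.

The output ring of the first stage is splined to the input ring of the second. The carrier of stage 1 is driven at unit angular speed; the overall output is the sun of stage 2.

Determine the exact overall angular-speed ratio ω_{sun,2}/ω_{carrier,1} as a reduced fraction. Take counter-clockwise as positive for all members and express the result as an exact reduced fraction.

Stage 1: N_ring = 36 + 2·27 = 90
Stage 1: 36(ω_s−ω_c) = −90(ω_r−ω_c),  ω_s=0, ω_c=1
Stage 1: ω_r = 1 − (36/90)(0−1) = 7/5
  ⇒ ω_r¹/ω_c¹ = 7/5
Stage 2: N_ring = 32 + 2·25 = 82
Stage 2: 32(ω_s−ω_c) = −82(ω_r−ω_c),  ω_c=0, ω_r=1
Stage 2: ω_s = 0 − (82/32)(1−0) = -41/16
  ⇒ ω_s²/ω_r² = -41/16
Coupling ω_r² = ω_r¹ ⇒ overall = 7/5 × -41/16 = -287/80

-287/80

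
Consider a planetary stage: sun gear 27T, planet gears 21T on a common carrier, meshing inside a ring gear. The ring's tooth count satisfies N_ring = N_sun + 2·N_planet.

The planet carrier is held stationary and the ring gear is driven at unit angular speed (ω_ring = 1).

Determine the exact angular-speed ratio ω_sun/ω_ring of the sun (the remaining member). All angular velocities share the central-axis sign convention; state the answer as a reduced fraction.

-23/9

N_ring = 27 + 2·21 = 69
27(ω_s−ω_c) = −69(ω_r−ω_c),  ω_c=0, ω_r=1
ω_s = 0 − (69/27)(1−0) = -23/9
ω_s/ω_r = -23/9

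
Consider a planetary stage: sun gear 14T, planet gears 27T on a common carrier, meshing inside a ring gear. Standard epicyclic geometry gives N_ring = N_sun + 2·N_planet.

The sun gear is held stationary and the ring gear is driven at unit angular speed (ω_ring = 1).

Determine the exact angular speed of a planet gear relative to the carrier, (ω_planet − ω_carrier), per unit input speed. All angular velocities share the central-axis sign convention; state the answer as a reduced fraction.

476/1107

N_ring = 14 + 2·27 = 68
14(ω_s−ω_c) = −68(ω_r−ω_c),  ω_s=0, ω_r=1
14(0−ω_c) = −68(1−ω_c)  ⇒  82ω_c = 68  ⇒  ω_c = 34/41
sun–planet: 14·(0−34/41) = −27·(ω_p−ω_c)  ⇒  ω_p−ω_c = −(14/27)·(-34/41) = 476/1107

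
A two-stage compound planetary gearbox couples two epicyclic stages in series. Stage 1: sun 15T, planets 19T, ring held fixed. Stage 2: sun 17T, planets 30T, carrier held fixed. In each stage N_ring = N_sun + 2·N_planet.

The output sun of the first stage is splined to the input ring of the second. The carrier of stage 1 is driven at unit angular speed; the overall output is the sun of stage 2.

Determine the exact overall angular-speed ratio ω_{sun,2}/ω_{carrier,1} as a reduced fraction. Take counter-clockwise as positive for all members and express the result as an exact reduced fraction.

Stage 1: N_ring = 15 + 2·19 = 53
Stage 1: 15(ω_s−ω_c) = −53(ω_r−ω_c),  ω_r=0, ω_c=1
Stage 1: ω_s = 1 − (53/15)(0−1) = 68/15
  ⇒ ω_s¹/ω_c¹ = 68/15
Stage 2: N_ring = 17 + 2·30 = 77
Stage 2: 17(ω_s−ω_c) = −77(ω_r−ω_c),  ω_c=0, ω_r=1
Stage 2: ω_s = 0 − (77/17)(1−0) = -77/17
  ⇒ ω_s²/ω_r² = -77/17
Coupling ω_r² = ω_s¹ ⇒ overall = 68/15 × -77/17 = -308/15

-308/15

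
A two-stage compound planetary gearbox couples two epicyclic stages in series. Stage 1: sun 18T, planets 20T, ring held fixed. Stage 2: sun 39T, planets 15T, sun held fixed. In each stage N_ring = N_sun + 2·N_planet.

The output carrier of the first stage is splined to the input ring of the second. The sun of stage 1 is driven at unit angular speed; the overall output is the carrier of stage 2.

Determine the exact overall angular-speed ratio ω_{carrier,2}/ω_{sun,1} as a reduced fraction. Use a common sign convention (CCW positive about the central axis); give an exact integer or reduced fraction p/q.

Stage 1: N_ring = 18 + 2·20 = 58
Stage 1: 18(ω_s−ω_c) = −58(ω_r−ω_c),  ω_r=0, ω_s=1
Stage 1: 18(1−ω_c) = −58(0−ω_c)  ⇒  76ω_c = 18  ⇒  ω_c = 9/38
  ⇒ ω_c¹/ω_s¹ = 9/38
Stage 2: N_ring = 39 + 2·15 = 69
Stage 2: 39(ω_s−ω_c) = −69(ω_r−ω_c),  ω_s=0, ω_r=1
Stage 2: 39(0−ω_c) = −69(1−ω_c)  ⇒  108ω_c = 69  ⇒  ω_c = 23/36
  ⇒ ω_c²/ω_r² = 23/36
Coupling ω_r² = ω_c¹ ⇒ overall = 9/38 × 23/36 = 23/152

23/152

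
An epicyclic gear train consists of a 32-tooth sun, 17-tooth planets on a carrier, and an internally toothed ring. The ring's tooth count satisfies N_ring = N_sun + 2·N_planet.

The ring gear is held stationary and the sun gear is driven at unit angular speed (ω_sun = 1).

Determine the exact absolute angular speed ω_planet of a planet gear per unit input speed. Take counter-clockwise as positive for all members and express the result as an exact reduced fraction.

N_ring = 32 + 2·17 = 66
32(ω_s−ω_c) = −66(ω_r−ω_c),  ω_r=0, ω_s=1
32(1−ω_c) = −66(0−ω_c)  ⇒  98ω_c = 32  ⇒  ω_c = 16/49
sun–planet: 32·(1−16/49) = −17·(ω_p−ω_c)  ⇒  ω_p−ω_c = −(32/17)·(33/49) = -1056/833
ω_p = 16/49 − 1056/833 = -16/17

-16/17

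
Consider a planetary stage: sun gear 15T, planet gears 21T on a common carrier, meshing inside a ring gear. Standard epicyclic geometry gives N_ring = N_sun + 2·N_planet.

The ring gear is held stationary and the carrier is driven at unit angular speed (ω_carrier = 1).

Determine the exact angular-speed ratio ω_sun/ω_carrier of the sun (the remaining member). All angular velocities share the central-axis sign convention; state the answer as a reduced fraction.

24/5

N_ring = 15 + 2·21 = 57
15(ω_s−ω_c) = −57(ω_r−ω_c),  ω_r=0, ω_c=1
ω_s = 1 − (57/15)(0−1) = 24/5
ω_s/ω_c = 24/5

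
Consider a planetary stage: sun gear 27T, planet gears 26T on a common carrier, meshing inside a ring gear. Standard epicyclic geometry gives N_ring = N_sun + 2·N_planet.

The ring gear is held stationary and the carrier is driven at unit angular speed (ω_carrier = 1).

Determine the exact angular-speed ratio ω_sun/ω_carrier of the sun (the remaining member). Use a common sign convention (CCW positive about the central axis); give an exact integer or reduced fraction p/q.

106/27

N_ring = 27 + 2·26 = 79
27(ω_s−ω_c) = −79(ω_r−ω_c),  ω_r=0, ω_c=1
ω_s = 1 − (79/27)(0−1) = 106/27
ω_s/ω_c = 106/27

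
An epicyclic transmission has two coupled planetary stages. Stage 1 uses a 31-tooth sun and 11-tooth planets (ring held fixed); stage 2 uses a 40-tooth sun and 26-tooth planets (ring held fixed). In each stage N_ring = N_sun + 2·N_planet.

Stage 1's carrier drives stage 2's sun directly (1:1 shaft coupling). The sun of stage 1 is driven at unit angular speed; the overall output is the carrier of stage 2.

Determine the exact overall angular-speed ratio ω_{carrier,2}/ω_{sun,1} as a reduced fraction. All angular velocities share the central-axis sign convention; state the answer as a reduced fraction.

155/1386

Stage 1: N_ring = 31 + 2·11 = 53
Stage 1: 31(ω_s−ω_c) = −53(ω_r−ω_c),  ω_r=0, ω_s=1
Stage 1: 31(1−ω_c) = −53(0−ω_c)  ⇒  84ω_c = 31  ⇒  ω_c = 31/84
  ⇒ ω_c¹/ω_s¹ = 31/84
Stage 2: N_ring = 40 + 2·26 = 92
Stage 2: 40(ω_s−ω_c) = −92(ω_r−ω_c),  ω_r=0, ω_s=1
Stage 2: 40(1−ω_c) = −92(0−ω_c)  ⇒  132ω_c = 40  ⇒  ω_c = 10/33
  ⇒ ω_c²/ω_s² = 10/33
Coupling ω_s² = ω_c¹ ⇒ overall = 31/84 × 10/33 = 155/1386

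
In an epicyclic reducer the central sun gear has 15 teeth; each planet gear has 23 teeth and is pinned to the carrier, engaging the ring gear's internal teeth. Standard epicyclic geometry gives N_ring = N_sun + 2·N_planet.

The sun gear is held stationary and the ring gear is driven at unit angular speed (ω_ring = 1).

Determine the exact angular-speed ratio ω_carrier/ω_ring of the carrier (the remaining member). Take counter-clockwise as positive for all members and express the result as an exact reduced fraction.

N_ring = 15 + 2·23 = 61
15(ω_s−ω_c) = −61(ω_r−ω_c),  ω_s=0, ω_r=1
15(0−ω_c) = −61(1−ω_c)  ⇒  76ω_c = 61  ⇒  ω_c = 61/76
ω_c/ω_r = 61/76

61/76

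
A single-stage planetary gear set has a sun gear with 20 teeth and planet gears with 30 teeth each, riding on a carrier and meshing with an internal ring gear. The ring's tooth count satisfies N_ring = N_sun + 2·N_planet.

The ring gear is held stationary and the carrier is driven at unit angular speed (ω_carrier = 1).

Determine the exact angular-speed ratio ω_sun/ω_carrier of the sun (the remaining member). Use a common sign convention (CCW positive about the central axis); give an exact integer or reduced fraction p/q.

N_ring = 20 + 2·30 = 80
20(ω_s−ω_c) = −80(ω_r−ω_c),  ω_r=0, ω_c=1
ω_s = 1 − (80/20)(0−1) = 5
ω_s/ω_c = 5

5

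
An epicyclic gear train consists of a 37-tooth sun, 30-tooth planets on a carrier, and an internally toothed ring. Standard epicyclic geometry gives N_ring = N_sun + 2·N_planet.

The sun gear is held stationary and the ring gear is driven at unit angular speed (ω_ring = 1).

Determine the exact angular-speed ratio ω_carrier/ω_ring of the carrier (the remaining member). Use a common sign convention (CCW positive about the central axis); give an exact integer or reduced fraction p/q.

97/134

N_ring = 37 + 2·30 = 97
37(ω_s−ω_c) = −97(ω_r−ω_c),  ω_s=0, ω_r=1
37(0−ω_c) = −97(1−ω_c)  ⇒  134ω_c = 97  ⇒  ω_c = 97/134
ω_c/ω_r = 97/134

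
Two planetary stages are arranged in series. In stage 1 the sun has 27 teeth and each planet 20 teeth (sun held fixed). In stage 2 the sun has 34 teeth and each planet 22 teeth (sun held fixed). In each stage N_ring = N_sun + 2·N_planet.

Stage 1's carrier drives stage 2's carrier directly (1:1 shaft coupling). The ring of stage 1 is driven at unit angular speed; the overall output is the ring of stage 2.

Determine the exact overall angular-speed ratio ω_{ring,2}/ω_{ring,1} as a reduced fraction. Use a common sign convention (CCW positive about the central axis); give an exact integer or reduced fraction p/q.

1876/1833

Stage 1: N_ring = 27 + 2·20 = 67
Stage 1: 27(ω_s−ω_c) = −67(ω_r−ω_c),  ω_s=0, ω_r=1
Stage 1: 27(0−ω_c) = −67(1−ω_c)  ⇒  94ω_c = 67  ⇒  ω_c = 67/94
  ⇒ ω_c¹/ω_r¹ = 67/94
Stage 2: N_ring = 34 + 2·22 = 78
Stage 2: 34(ω_s−ω_c) = −78(ω_r−ω_c),  ω_s=0, ω_c=1
Stage 2: ω_r = 1 − (34/78)(0−1) = 56/39
  ⇒ ω_r²/ω_c² = 56/39
Coupling ω_c² = ω_c¹ ⇒ overall = 67/94 × 56/39 = 1876/1833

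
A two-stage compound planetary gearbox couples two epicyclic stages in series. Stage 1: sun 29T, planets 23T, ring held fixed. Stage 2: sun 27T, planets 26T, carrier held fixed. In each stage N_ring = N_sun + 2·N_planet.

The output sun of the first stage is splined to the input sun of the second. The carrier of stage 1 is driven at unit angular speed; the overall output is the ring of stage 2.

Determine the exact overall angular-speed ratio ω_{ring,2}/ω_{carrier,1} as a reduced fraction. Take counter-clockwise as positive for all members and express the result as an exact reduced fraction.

-2808/2291

Stage 1: N_ring = 29 + 2·23 = 75
Stage 1: 29(ω_s−ω_c) = −75(ω_r−ω_c),  ω_r=0, ω_c=1
Stage 1: ω_s = 1 − (75/29)(0−1) = 104/29
  ⇒ ω_s¹/ω_c¹ = 104/29
Stage 2: N_ring = 27 + 2·26 = 79
Stage 2: 27(ω_s−ω_c) = −79(ω_r−ω_c),  ω_c=0, ω_s=1
Stage 2: ω_r = 0 − (27/79)(1−0) = -27/79
  ⇒ ω_r²/ω_s² = -27/79
Coupling ω_s² = ω_s¹ ⇒ overall = 104/29 × -27/79 = -2808/2291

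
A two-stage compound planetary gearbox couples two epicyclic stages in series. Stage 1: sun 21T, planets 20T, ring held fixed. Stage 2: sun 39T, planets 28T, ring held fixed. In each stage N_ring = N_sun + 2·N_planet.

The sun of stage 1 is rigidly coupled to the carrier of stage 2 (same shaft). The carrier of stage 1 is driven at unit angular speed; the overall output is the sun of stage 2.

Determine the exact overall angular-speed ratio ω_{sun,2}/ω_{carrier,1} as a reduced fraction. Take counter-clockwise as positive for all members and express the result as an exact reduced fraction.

10988/819

Stage 1: N_ring = 21 + 2·20 = 61
Stage 1: 21(ω_s−ω_c) = −61(ω_r−ω_c),  ω_r=0, ω_c=1
Stage 1: ω_s = 1 − (61/21)(0−1) = 82/21
  ⇒ ω_s¹/ω_c¹ = 82/21
Stage 2: N_ring = 39 + 2·28 = 95
Stage 2: 39(ω_s−ω_c) = −95(ω_r−ω_c),  ω_r=0, ω_c=1
Stage 2: ω_s = 1 − (95/39)(0−1) = 134/39
  ⇒ ω_s²/ω_c² = 134/39
Coupling ω_c² = ω_s¹ ⇒ overall = 82/21 × 134/39 = 10988/819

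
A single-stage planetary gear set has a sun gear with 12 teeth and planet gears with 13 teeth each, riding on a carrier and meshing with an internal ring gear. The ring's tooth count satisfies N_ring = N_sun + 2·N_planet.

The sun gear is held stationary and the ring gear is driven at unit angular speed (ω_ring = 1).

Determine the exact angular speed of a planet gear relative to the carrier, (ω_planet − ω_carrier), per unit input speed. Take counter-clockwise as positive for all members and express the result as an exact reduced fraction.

N_ring = 12 + 2·13 = 38
12(ω_s−ω_c) = −38(ω_r−ω_c),  ω_s=0, ω_r=1
12(0−ω_c) = −38(1−ω_c)  ⇒  50ω_c = 38  ⇒  ω_c = 19/25
sun–planet: 12·(0−19/25) = −13·(ω_p−ω_c)  ⇒  ω_p−ω_c = −(12/13)·(-19/25) = 228/325

228/325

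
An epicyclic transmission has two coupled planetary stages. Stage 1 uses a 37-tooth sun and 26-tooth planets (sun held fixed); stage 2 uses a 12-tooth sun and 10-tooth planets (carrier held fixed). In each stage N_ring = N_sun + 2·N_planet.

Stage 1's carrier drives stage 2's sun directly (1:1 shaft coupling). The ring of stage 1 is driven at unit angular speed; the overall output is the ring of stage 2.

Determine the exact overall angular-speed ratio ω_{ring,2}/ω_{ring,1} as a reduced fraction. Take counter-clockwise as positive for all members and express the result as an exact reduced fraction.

-89/336

Stage 1: N_ring = 37 + 2·26 = 89
Stage 1: 37(ω_s−ω_c) = −89(ω_r−ω_c),  ω_s=0, ω_r=1
Stage 1: 37(0−ω_c) = −89(1−ω_c)  ⇒  126ω_c = 89  ⇒  ω_c = 89/126
  ⇒ ω_c¹/ω_r¹ = 89/126
Stage 2: N_ring = 12 + 2·10 = 32
Stage 2: 12(ω_s−ω_c) = −32(ω_r−ω_c),  ω_c=0, ω_s=1
Stage 2: ω_r = 0 − (12/32)(1−0) = -3/8
  ⇒ ω_r²/ω_s² = -3/8
Coupling ω_s² = ω_c¹ ⇒ overall = 89/126 × -3/8 = -89/336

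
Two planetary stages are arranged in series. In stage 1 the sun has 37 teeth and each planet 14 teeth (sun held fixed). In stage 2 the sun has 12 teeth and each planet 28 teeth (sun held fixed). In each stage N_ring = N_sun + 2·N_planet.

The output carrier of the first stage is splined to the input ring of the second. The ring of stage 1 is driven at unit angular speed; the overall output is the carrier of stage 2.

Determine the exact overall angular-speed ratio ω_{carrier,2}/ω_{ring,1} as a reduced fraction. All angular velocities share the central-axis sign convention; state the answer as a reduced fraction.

13/24

Stage 1: N_ring = 37 + 2·14 = 65
Stage 1: 37(ω_s−ω_c) = −65(ω_r−ω_c),  ω_s=0, ω_r=1
Stage 1: 37(0−ω_c) = −65(1−ω_c)  ⇒  102ω_c = 65  ⇒  ω_c = 65/102
  ⇒ ω_c¹/ω_r¹ = 65/102
Stage 2: N_ring = 12 + 2·28 = 68
Stage 2: 12(ω_s−ω_c) = −68(ω_r−ω_c),  ω_s=0, ω_r=1
Stage 2: 12(0−ω_c) = −68(1−ω_c)  ⇒  80ω_c = 68  ⇒  ω_c = 17/20
  ⇒ ω_c²/ω_r² = 17/20
Coupling ω_r² = ω_c¹ ⇒ overall = 65/102 × 17/20 = 13/24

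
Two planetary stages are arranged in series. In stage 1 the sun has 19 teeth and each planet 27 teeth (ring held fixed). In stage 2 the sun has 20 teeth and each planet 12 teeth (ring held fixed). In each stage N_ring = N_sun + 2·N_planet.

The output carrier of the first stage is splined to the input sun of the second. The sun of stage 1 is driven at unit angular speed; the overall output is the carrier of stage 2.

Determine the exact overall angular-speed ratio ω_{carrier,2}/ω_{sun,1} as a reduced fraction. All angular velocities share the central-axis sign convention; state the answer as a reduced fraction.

Stage 1: N_ring = 19 + 2·27 = 73
Stage 1: 19(ω_s−ω_c) = −73(ω_r−ω_c),  ω_r=0, ω_s=1
Stage 1: 19(1−ω_c) = −73(0−ω_c)  ⇒  92ω_c = 19  ⇒  ω_c = 19/92
  ⇒ ω_c¹/ω_s¹ = 19/92
Stage 2: N_ring = 20 + 2·12 = 44
Stage 2: 20(ω_s−ω_c) = −44(ω_r−ω_c),  ω_r=0, ω_s=1
Stage 2: 20(1−ω_c) = −44(0−ω_c)  ⇒  64ω_c = 20  ⇒  ω_c = 5/16
  ⇒ ω_c²/ω_s² = 5/16
Coupling ω_s² = ω_c¹ ⇒ overall = 19/92 × 5/16 = 95/1472

95/1472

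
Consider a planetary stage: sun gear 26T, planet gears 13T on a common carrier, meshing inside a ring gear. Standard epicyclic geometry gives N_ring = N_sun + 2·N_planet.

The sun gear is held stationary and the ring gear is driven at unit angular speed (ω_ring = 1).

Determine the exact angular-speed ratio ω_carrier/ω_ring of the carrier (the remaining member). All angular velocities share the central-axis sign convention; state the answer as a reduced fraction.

2/3

N_ring = 26 + 2·13 = 52
26(ω_s−ω_c) = −52(ω_r−ω_c),  ω_s=0, ω_r=1
26(0−ω_c) = −52(1−ω_c)  ⇒  78ω_c = 52  ⇒  ω_c = 2/3
ω_c/ω_r = 2/3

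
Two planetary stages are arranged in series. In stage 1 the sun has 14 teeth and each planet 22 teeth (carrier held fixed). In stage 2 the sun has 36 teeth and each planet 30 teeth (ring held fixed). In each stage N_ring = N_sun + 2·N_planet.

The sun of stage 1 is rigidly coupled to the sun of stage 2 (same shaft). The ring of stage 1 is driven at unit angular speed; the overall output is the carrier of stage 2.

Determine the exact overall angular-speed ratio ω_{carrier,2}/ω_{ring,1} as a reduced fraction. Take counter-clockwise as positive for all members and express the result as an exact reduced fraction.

-87/77

Stage 1: N_ring = 14 + 2·22 = 58
Stage 1: 14(ω_s−ω_c) = −58(ω_r−ω_c),  ω_c=0, ω_r=1
Stage 1: ω_s = 0 − (58/14)(1−0) = -29/7
  ⇒ ω_s¹/ω_r¹ = -29/7
Stage 2: N_ring = 36 + 2·30 = 96
Stage 2: 36(ω_s−ω_c) = −96(ω_r−ω_c),  ω_r=0, ω_s=1
Stage 2: 36(1−ω_c) = −96(0−ω_c)  ⇒  132ω_c = 36  ⇒  ω_c = 3/11
  ⇒ ω_c²/ω_s² = 3/11
Coupling ω_s² = ω_s¹ ⇒ overall = -29/7 × 3/11 = -87/77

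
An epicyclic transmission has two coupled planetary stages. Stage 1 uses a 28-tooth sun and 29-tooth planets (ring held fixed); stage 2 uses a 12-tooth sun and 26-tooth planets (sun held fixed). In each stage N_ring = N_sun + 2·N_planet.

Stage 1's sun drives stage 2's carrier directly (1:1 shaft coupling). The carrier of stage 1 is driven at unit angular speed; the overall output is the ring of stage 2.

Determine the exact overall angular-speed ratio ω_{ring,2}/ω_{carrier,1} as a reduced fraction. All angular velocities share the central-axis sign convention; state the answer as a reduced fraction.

Stage 1: N_ring = 28 + 2·29 = 86
Stage 1: 28(ω_s−ω_c) = −86(ω_r−ω_c),  ω_r=0, ω_c=1
Stage 1: ω_s = 1 − (86/28)(0−1) = 57/14
  ⇒ ω_s¹/ω_c¹ = 57/14
Stage 2: N_ring = 12 + 2·26 = 64
Stage 2: 12(ω_s−ω_c) = −64(ω_r−ω_c),  ω_s=0, ω_c=1
Stage 2: ω_r = 1 − (12/64)(0−1) = 19/16
  ⇒ ω_r²/ω_c² = 19/16
Coupling ω_c² = ω_s¹ ⇒ overall = 57/14 × 19/16 = 1083/224

1083/224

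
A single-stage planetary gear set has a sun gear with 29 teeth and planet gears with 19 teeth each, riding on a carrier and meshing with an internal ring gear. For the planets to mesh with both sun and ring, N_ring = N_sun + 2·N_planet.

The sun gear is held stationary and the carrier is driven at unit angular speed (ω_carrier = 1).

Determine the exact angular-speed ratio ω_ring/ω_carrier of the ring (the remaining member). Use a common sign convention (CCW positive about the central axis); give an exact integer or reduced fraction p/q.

N_ring = 29 + 2·19 = 67
29(ω_s−ω_c) = −67(ω_r−ω_c),  ω_s=0, ω_c=1
ω_r = 1 − (29/67)(0−1) = 96/67
ω_r/ω_c = 96/67

96/67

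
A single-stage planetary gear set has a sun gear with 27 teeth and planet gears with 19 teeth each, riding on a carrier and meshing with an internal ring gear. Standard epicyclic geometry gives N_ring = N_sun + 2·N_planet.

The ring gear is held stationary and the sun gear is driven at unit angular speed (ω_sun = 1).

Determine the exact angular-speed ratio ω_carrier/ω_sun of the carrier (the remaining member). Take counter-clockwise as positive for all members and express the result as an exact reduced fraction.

N_ring = 27 + 2·19 = 65
27(ω_s−ω_c) = −65(ω_r−ω_c),  ω_r=0, ω_s=1
27(1−ω_c) = −65(0−ω_c)  ⇒  92ω_c = 27  ⇒  ω_c = 27/92
ω_c/ω_s = 27/92

27/92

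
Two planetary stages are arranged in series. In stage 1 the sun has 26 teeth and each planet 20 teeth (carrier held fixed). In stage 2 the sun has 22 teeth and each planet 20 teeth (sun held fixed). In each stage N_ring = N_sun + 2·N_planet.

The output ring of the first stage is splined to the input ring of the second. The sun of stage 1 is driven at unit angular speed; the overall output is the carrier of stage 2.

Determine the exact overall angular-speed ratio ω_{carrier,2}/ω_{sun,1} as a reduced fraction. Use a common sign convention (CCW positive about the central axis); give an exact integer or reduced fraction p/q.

Stage 1: N_ring = 26 + 2·20 = 66
Stage 1: 26(ω_s−ω_c) = −66(ω_r−ω_c),  ω_c=0, ω_s=1
Stage 1: ω_r = 0 − (26/66)(1−0) = -13/33
  ⇒ ω_r¹/ω_s¹ = -13/33
Stage 2: N_ring = 22 + 2·20 = 62
Stage 2: 22(ω_s−ω_c) = −62(ω_r−ω_c),  ω_s=0, ω_r=1
Stage 2: 22(0−ω_c) = −62(1−ω_c)  ⇒  84ω_c = 62  ⇒  ω_c = 31/42
  ⇒ ω_c²/ω_r² = 31/42
Coupling ω_r² = ω_r¹ ⇒ overall = -13/33 × 31/42 = -403/1386

-403/1386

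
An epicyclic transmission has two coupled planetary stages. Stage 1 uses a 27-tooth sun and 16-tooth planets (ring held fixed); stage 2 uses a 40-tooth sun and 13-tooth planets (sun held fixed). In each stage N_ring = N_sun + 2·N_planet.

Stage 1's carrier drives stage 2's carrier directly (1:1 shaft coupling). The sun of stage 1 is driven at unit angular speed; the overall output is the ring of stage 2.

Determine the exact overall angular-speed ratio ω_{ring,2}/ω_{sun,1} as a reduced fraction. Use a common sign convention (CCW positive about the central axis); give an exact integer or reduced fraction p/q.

477/946

Stage 1: N_ring = 27 + 2·16 = 59
Stage 1: 27(ω_s−ω_c) = −59(ω_r−ω_c),  ω_r=0, ω_s=1
Stage 1: 27(1−ω_c) = −59(0−ω_c)  ⇒  86ω_c = 27  ⇒  ω_c = 27/86
  ⇒ ω_c¹/ω_s¹ = 27/86
Stage 2: N_ring = 40 + 2·13 = 66
Stage 2: 40(ω_s−ω_c) = −66(ω_r−ω_c),  ω_s=0, ω_c=1
Stage 2: ω_r = 1 − (40/66)(0−1) = 53/33
  ⇒ ω_r²/ω_c² = 53/33
Coupling ω_c² = ω_c¹ ⇒ overall = 27/86 × 53/33 = 477/946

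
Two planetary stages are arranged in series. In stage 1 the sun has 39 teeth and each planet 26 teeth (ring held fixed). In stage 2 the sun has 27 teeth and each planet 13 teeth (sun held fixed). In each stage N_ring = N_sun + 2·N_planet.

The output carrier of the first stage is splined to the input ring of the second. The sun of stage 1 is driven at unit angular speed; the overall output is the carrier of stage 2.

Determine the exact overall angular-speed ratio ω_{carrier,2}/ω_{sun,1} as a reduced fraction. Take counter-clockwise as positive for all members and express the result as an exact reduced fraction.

Stage 1: N_ring = 39 + 2·26 = 91
Stage 1: 39(ω_s−ω_c) = −91(ω_r−ω_c),  ω_r=0, ω_s=1
Stage 1: 39(1−ω_c) = −91(0−ω_c)  ⇒  130ω_c = 39  ⇒  ω_c = 3/10
  ⇒ ω_c¹/ω_s¹ = 3/10
Stage 2: N_ring = 27 + 2·13 = 53
Stage 2: 27(ω_s−ω_c) = −53(ω_r−ω_c),  ω_s=0, ω_r=1
Stage 2: 27(0−ω_c) = −53(1−ω_c)  ⇒  80ω_c = 53  ⇒  ω_c = 53/80
  ⇒ ω_c²/ω_r² = 53/80
Coupling ω_r² = ω_c¹ ⇒ overall = 3/10 × 53/80 = 159/800

159/800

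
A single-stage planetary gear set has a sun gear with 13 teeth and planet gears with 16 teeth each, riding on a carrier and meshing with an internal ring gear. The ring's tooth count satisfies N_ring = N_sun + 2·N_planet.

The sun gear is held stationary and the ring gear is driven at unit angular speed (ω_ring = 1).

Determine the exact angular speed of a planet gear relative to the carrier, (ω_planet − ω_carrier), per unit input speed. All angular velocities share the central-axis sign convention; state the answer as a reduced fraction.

585/928

N_ring = 13 + 2·16 = 45
13(ω_s−ω_c) = −45(ω_r−ω_c),  ω_s=0, ω_r=1
13(0−ω_c) = −45(1−ω_c)  ⇒  58ω_c = 45  ⇒  ω_c = 45/58
sun–planet: 13·(0−45/58) = −16·(ω_p−ω_c)  ⇒  ω_p−ω_c = −(13/16)·(-45/58) = 585/928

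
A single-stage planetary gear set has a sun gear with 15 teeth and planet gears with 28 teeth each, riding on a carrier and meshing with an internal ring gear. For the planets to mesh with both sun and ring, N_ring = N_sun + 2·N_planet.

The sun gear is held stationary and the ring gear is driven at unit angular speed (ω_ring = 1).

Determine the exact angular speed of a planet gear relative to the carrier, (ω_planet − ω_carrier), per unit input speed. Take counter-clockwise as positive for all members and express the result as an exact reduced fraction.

N_ring = 15 + 2·28 = 71
15(ω_s−ω_c) = −71(ω_r−ω_c),  ω_s=0, ω_r=1
15(0−ω_c) = −71(1−ω_c)  ⇒  86ω_c = 71  ⇒  ω_c = 71/86
sun–planet: 15·(0−71/86) = −28·(ω_p−ω_c)  ⇒  ω_p−ω_c = −(15/28)·(-71/86) = 1065/2408

1065/2408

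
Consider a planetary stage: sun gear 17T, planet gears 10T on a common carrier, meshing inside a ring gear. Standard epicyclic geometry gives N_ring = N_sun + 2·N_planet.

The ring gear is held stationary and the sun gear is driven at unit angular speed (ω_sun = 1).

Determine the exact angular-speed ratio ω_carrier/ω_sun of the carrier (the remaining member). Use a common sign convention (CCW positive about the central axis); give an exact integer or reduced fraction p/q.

17/54

N_ring = 17 + 2·10 = 37
17(ω_s−ω_c) = −37(ω_r−ω_c),  ω_r=0, ω_s=1
17(1−ω_c) = −37(0−ω_c)  ⇒  54ω_c = 17  ⇒  ω_c = 17/54
ω_c/ω_s = 17/54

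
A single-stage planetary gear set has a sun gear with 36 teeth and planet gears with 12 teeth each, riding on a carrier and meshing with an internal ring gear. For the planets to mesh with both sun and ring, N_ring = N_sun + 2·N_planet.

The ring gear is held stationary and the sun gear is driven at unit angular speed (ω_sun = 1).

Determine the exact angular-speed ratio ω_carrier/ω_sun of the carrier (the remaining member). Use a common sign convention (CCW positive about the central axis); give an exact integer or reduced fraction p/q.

3/8

N_ring = 36 + 2·12 = 60
36(ω_s−ω_c) = −60(ω_r−ω_c),  ω_r=0, ω_s=1
36(1−ω_c) = −60(0−ω_c)  ⇒  96ω_c = 36  ⇒  ω_c = 3/8
ω_c/ω_s = 3/8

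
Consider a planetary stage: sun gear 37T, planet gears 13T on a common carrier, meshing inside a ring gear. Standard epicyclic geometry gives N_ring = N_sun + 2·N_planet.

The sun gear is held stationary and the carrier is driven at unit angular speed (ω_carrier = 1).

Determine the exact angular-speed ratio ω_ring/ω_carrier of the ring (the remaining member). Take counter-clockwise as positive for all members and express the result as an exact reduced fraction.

100/63

N_ring = 37 + 2·13 = 63
37(ω_s−ω_c) = −63(ω_r−ω_c),  ω_s=0, ω_c=1
ω_r = 1 − (37/63)(0−1) = 100/63
ω_r/ω_c = 100/63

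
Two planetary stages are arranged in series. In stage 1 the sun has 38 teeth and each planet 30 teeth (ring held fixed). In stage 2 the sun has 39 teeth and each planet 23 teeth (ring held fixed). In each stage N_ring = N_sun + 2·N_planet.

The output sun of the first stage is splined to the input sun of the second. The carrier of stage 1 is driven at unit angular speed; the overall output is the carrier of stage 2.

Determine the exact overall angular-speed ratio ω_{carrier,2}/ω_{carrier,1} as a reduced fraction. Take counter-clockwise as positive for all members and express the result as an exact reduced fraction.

Stage 1: N_ring = 38 + 2·30 = 98
Stage 1: 38(ω_s−ω_c) = −98(ω_r−ω_c),  ω_r=0, ω_c=1
Stage 1: ω_s = 1 − (98/38)(0−1) = 68/19
  ⇒ ω_s¹/ω_c¹ = 68/19
Stage 2: N_ring = 39 + 2·23 = 85
Stage 2: 39(ω_s−ω_c) = −85(ω_r−ω_c),  ω_r=0, ω_s=1
Stage 2: 39(1−ω_c) = −85(0−ω_c)  ⇒  124ω_c = 39  ⇒  ω_c = 39/124
  ⇒ ω_c²/ω_s² = 39/124
Coupling ω_s² = ω_s¹ ⇒ overall = 68/19 × 39/124 = 663/589

663/589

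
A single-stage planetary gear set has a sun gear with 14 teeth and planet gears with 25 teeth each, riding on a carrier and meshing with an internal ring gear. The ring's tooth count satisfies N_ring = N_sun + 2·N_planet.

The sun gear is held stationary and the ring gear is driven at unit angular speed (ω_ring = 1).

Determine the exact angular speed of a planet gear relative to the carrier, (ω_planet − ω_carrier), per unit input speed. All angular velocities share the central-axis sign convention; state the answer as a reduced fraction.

448/975

N_ring = 14 + 2·25 = 64
14(ω_s−ω_c) = −64(ω_r−ω_c),  ω_s=0, ω_r=1
14(0−ω_c) = −64(1−ω_c)  ⇒  78ω_c = 64  ⇒  ω_c = 32/39
sun–planet: 14·(0−32/39) = −25·(ω_p−ω_c)  ⇒  ω_p−ω_c = −(14/25)·(-32/39) = 448/975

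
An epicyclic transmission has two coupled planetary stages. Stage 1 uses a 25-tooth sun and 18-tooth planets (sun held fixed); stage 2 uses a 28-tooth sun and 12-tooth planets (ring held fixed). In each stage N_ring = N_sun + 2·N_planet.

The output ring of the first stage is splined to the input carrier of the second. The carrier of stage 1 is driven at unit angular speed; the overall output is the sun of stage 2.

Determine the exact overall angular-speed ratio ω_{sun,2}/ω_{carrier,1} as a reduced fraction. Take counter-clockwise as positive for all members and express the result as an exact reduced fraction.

1720/427

Stage 1: N_ring = 25 + 2·18 = 61
Stage 1: 25(ω_s−ω_c) = −61(ω_r−ω_c),  ω_s=0, ω_c=1
Stage 1: ω_r = 1 − (25/61)(0−1) = 86/61
  ⇒ ω_r¹/ω_c¹ = 86/61
Stage 2: N_ring = 28 + 2·12 = 52
Stage 2: 28(ω_s−ω_c) = −52(ω_r−ω_c),  ω_r=0, ω_c=1
Stage 2: ω_s = 1 − (52/28)(0−1) = 20/7
  ⇒ ω_s²/ω_c² = 20/7
Coupling ω_c² = ω_r¹ ⇒ overall = 86/61 × 20/7 = 1720/427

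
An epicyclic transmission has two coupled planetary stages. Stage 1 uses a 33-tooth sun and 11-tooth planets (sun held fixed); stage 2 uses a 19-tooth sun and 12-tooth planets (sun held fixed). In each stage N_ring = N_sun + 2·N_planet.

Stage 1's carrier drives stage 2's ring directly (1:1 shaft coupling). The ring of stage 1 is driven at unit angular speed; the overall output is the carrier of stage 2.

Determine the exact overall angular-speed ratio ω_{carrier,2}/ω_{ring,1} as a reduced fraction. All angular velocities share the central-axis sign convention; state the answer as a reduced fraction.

215/496

Stage 1: N_ring = 33 + 2·11 = 55
Stage 1: 33(ω_s−ω_c) = −55(ω_r−ω_c),  ω_s=0, ω_r=1
Stage 1: 33(0−ω_c) = −55(1−ω_c)  ⇒  88ω_c = 55  ⇒  ω_c = 5/8
  ⇒ ω_c¹/ω_r¹ = 5/8
Stage 2: N_ring = 19 + 2·12 = 43
Stage 2: 19(ω_s−ω_c) = −43(ω_r−ω_c),  ω_s=0, ω_r=1
Stage 2: 19(0−ω_c) = −43(1−ω_c)  ⇒  62ω_c = 43  ⇒  ω_c = 43/62
  ⇒ ω_c²/ω_r² = 43/62
Coupling ω_r² = ω_c¹ ⇒ overall = 5/8 × 43/62 = 215/496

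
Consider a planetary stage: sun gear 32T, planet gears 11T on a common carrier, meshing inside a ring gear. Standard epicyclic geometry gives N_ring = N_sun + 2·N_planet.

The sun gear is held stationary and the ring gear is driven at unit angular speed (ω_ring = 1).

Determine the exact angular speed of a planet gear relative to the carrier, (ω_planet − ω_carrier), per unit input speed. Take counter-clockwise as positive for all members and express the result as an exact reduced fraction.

N_ring = 32 + 2·11 = 54
32(ω_s−ω_c) = −54(ω_r−ω_c),  ω_s=0, ω_r=1
32(0−ω_c) = −54(1−ω_c)  ⇒  86ω_c = 54  ⇒  ω_c = 27/43
sun–planet: 32·(0−27/43) = −11·(ω_p−ω_c)  ⇒  ω_p−ω_c = −(32/11)·(-27/43) = 864/473

864/473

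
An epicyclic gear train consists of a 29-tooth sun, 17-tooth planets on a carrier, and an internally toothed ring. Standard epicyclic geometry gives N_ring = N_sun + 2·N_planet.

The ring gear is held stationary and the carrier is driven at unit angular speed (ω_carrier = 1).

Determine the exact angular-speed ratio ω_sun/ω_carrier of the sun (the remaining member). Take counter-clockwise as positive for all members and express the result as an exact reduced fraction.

92/29

N_ring = 29 + 2·17 = 63
29(ω_s−ω_c) = −63(ω_r−ω_c),  ω_r=0, ω_c=1
ω_s = 1 − (63/29)(0−1) = 92/29
ω_s/ω_c = 92/29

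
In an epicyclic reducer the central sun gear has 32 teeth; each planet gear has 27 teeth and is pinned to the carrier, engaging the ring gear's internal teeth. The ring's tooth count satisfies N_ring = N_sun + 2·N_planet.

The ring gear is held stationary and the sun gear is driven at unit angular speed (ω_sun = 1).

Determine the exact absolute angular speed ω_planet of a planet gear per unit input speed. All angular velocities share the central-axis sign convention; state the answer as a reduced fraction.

N_ring = 32 + 2·27 = 86
32(ω_s−ω_c) = −86(ω_r−ω_c),  ω_r=0, ω_s=1
32(1−ω_c) = −86(0−ω_c)  ⇒  118ω_c = 32  ⇒  ω_c = 16/59
sun–planet: 32·(1−16/59) = −27·(ω_p−ω_c)  ⇒  ω_p−ω_c = −(32/27)·(43/59) = -1376/1593
ω_p = 16/59 − 1376/1593 = -16/27

-16/27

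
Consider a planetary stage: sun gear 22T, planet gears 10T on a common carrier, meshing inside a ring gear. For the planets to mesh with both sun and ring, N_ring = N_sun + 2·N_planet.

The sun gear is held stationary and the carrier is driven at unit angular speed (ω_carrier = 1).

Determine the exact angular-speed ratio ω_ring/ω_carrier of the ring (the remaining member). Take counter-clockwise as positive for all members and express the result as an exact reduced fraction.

32/21

N_ring = 22 + 2·10 = 42
22(ω_s−ω_c) = −42(ω_r−ω_c),  ω_s=0, ω_c=1
ω_r = 1 − (22/42)(0−1) = 32/21
ω_r/ω_c = 32/21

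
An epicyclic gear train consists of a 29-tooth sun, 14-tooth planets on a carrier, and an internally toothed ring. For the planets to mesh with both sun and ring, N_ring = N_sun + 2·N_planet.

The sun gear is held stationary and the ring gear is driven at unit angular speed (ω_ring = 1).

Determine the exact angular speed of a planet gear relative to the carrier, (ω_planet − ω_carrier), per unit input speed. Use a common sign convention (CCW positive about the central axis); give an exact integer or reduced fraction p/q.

N_ring = 29 + 2·14 = 57
29(ω_s−ω_c) = −57(ω_r−ω_c),  ω_s=0, ω_r=1
29(0−ω_c) = −57(1−ω_c)  ⇒  86ω_c = 57  ⇒  ω_c = 57/86
sun–planet: 29·(0−57/86) = −14·(ω_p−ω_c)  ⇒  ω_p−ω_c = −(29/14)·(-57/86) = 1653/1204

1653/1204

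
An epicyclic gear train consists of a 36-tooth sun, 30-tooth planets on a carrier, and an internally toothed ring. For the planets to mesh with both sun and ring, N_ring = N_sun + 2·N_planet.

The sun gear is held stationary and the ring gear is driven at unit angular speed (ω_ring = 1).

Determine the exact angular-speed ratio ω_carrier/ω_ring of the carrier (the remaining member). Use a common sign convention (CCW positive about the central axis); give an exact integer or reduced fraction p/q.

N_ring = 36 + 2·30 = 96
36(ω_s−ω_c) = −96(ω_r−ω_c),  ω_s=0, ω_r=1
36(0−ω_c) = −96(1−ω_c)  ⇒  132ω_c = 96  ⇒  ω_c = 8/11
ω_c/ω_r = 8/11

8/11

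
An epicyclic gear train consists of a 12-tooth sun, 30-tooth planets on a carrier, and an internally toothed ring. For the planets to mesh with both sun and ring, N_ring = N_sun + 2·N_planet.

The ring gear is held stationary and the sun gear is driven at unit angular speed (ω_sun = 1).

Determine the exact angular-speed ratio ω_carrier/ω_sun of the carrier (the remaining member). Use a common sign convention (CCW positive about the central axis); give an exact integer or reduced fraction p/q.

N_ring = 12 + 2·30 = 72
12(ω_s−ω_c) = −72(ω_r−ω_c),  ω_r=0, ω_s=1
12(1−ω_c) = −72(0−ω_c)  ⇒  84ω_c = 12  ⇒  ω_c = 1/7
ω_c/ω_s = 1/7

1/7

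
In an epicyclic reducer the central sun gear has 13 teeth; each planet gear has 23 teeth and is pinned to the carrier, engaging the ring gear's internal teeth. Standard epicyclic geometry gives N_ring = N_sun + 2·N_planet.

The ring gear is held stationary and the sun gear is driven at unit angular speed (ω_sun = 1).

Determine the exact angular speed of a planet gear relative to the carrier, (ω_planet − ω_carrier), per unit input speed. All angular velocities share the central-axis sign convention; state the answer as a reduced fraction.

-767/1656

N_ring = 13 + 2·23 = 59
13(ω_s−ω_c) = −59(ω_r−ω_c),  ω_r=0, ω_s=1
13(1−ω_c) = −59(0−ω_c)  ⇒  72ω_c = 13  ⇒  ω_c = 13/72
sun–planet: 13·(1−13/72) = −23·(ω_p−ω_c)  ⇒  ω_p−ω_c = −(13/23)·(59/72) = -767/1656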